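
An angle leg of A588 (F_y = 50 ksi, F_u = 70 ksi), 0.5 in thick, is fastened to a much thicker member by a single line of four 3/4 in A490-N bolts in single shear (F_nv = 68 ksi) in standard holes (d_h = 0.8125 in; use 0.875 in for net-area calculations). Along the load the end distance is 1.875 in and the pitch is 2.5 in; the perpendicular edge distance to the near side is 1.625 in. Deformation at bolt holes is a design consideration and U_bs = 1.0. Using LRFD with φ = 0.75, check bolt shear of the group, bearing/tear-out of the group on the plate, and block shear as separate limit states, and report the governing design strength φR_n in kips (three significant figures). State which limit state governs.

Bolt shear: A_b = π·0.75²/4 = 0.4418 in²; R_n = 68 × 0.4418 × 4 × 1 = 120.2 kips → 0.75 × 120.2 = 90.1 kips.
Bearing: edge l_c = 1.469, r_n = 61.69 kips; interior l_c = 1.688, r_n = 63 kips; R_n = 61.69 + 3·63 = 250.7 kips → 188 kips.
Block shear: A_gv = 4.688, A_nv = 3.156, A_nt = 0.5938 in²; R_n = min(0.6F_uA_nv, 0.6F_yA_gv) + U_bs·F_u·A_nt = 174.1 kips → 131 kips.
Bolt shear governs: 90.1 kips.

90.1 kips (bolt shear governs)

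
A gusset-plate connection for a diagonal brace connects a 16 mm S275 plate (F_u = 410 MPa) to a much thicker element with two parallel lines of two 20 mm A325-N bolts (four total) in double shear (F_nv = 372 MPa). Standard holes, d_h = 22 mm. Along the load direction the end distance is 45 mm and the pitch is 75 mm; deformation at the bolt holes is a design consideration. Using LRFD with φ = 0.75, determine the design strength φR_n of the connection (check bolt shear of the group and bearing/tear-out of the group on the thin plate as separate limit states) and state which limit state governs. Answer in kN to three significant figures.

Bolt shear: A_b = π·20²/4 = 314.2 mm²; R_n = 372 × 314.2 × 4 × 2 / 1000 = 934.9 kN → 0.75 × 934.9 = 701 kN.
Bearing (1.2 l_c t F_u ≤ 2.4 d t F_u): upper limit = 2.4·20·16·410 / 1000 = 314.9 kN.
  Edge l_c = 45 − 22/2 = 34 → r_n = 267.6 kN; interior l_c = 75 − 22 = 53 → r_n = 314.9 kN.
  R_n,bearing = 2·267.6 + 2·314.9 = 1165 kN → 0.75 × 1165 = 874 kN.
Bolt shear governs: 701 kN.

701 kN (bolt shear governs)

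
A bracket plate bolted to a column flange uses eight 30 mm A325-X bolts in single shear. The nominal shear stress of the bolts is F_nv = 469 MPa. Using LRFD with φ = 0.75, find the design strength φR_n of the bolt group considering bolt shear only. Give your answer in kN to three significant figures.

A_b = π × 30² / 4 = 706.9 mm².
R_n = F_nv · A_b · n · n_s = 469 × 706.9 × 8 × 1 / 1000 = 2652 kN.
Design strength φR_n = 0.75 × 2652 = 1990 kN.

1990 kN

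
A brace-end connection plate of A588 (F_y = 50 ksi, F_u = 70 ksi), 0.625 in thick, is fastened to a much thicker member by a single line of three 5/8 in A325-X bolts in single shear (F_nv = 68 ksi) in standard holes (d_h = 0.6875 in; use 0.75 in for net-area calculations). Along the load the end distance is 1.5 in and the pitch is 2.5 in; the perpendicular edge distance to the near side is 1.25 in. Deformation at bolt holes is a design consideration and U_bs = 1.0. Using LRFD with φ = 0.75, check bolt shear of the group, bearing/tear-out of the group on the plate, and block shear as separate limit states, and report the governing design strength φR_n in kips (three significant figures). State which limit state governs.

46.9 kips (bolt shear governs)

Bolt shear: A_b = π·0.625²/4 = 0.3068 in²; R_n = 68 × 0.3068 × 3 × 1 = 62.59 kips → 0.75 × 62.59 = 46.9 kips.
Bearing: edge l_c = 1.156, r_n = 60.7 kips; interior l_c = 1.812, r_n = 65.62 kips; R_n = 60.7 + 2·65.62 = 192 kips → 144 kips.
Block shear: A_gv = 4.062, A_nv = 2.891, A_nt = 0.5469 in²; R_n = min(0.6F_uA_nv, 0.6F_yA_gv) + U_bs·F_u·A_nt = 159.7 kips → 120 kips.
Bolt shear governs: 46.9 kips.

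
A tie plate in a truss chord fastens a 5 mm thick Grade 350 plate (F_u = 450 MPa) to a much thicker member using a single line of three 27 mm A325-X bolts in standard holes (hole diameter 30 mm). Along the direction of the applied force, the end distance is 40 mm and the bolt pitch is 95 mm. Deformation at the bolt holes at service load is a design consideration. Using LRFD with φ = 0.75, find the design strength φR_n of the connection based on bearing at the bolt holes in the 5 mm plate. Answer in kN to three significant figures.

Per bolt r_n = 1.2 l_c t F_u ≤ 2.4 d t F_u; upper limit = 2.4 × 27 × 5 × 450 / 1000 = 145.8 kN.
Edge bolt: l_c = 40 − 30/2 = 25 mm → 1.2 × 25 × 5 × 450 / 1000 = 67.5 → r_n = 67.5 kN.
Interior bolts: l_c = 95 − 30 = 65 mm → 1.2 × 65 × 5 × 450 / 1000 = 175.5 → r_n = 145.8 kN.
R_n = 1 × 67.5 + 2 × 145.8 = 359.1 kN.
Design strength φR_n = 0.75 × 359.1 = 269 kN.

269 kN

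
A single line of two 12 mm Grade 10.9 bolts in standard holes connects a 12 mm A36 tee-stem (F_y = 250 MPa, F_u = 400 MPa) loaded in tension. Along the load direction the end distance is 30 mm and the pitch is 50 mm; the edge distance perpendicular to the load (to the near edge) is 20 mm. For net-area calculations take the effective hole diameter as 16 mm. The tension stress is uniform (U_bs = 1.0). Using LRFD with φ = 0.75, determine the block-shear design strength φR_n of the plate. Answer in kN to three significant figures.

Shear plane L_v = 30 + 1·50 = 80 mm; A_gv = 80 × 12 = 960 mm².
A_nv = (80 − 1.5·16) × 12 = 672 mm².
A_nt = (20 − 0.5·16) × 12 = 144 mm².
0.6 F_u A_nv = 161.3 kN; 0.6 F_y A_gv = 144 kN → shear yielding governs the shear term.
R_n = 144 + 1.0 × 400 × 144 / 1000 = 201.6 kN.
Design strength φR_n = 0.75 × 201.6 = 151 kN.

151 kN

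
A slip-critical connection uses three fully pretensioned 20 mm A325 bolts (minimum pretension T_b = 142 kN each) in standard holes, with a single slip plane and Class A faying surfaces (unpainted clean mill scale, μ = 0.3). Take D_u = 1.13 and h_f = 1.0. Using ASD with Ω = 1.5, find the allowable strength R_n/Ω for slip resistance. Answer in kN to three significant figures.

96.3 kN

R_n = μ · D_u · h_f · T_b · n_s · n_b = 0.3 × 1.13 × 1.0 × 142 × 1 × 3 = 144.4 kN.
Allowable strength R_n/Ω = 144.4 / 1.5 = 96.3 kN.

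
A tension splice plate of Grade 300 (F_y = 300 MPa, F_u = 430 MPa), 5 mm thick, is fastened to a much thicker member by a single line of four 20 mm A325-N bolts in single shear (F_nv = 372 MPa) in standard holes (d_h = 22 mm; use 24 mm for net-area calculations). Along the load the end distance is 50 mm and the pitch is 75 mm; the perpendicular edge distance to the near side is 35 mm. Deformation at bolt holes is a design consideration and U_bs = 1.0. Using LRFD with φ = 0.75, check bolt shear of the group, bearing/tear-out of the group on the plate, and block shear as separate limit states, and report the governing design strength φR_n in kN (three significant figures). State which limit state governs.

222 kN (block shear governs)

Bolt shear: A_b = π·20²/4 = 314.2 mm²; R_n = 372 × 314.2 × 4 × 1 / 1000 = 467.5 kN → 0.75 × 467.5 = 351 kN.
Bearing: edge l_c = 39, r_n = 100.6 kN; interior l_c = 53, r_n = 103.2 kN; R_n = 100.6 + 3·103.2 = 410.2 kN → 308 kN.
Block shear: A_gv = 1375, A_nv = 955, A_nt = 115 mm²; R_n = min(0.6F_uA_nv, 0.6F_yA_gv) + U_bs·F_u·A_nt = 295.8 kN → 222 kN.
Block shear governs: 222 kN.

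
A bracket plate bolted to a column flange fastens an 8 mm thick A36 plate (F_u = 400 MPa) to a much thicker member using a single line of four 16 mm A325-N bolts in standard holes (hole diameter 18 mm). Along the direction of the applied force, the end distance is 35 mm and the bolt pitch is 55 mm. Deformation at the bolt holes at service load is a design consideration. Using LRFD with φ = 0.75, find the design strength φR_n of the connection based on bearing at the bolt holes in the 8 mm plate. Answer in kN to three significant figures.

351 kN

Per bolt r_n = 1.2 l_c t F_u ≤ 2.4 d t F_u; upper limit = 2.4 × 16 × 8 × 400 / 1000 = 122.9 kN.
Edge bolt: l_c = 35 − 18/2 = 26 mm → 1.2 × 26 × 8 × 400 / 1000 = 99.84 → r_n = 99.84 kN.
Interior bolts: l_c = 55 − 18 = 37 mm → 1.2 × 37 × 8 × 400 / 1000 = 142.1 → r_n = 122.9 kN.
R_n = 1 × 99.84 + 3 × 122.9 = 468.5 kN.
Design strength φR_n = 0.75 × 468.5 = 351 kN.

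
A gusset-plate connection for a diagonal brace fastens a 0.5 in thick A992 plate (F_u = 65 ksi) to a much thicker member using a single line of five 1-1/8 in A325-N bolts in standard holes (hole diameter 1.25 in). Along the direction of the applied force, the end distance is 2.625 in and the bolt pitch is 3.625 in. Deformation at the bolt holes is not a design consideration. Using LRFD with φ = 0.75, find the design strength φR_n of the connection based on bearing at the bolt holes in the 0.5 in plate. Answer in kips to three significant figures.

402 kips

Per bolt r_n = 1.5 l_c t F_u ≤ 3.0 d t F_u; upper limit = 3.0 × 1.125 × 0.5 × 65 = 109.7 kips.
Edge bolt: l_c = 2.625 − 1.25/2 = 2 in → 1.5 × 2 × 0.5 × 65 = 97.5 → r_n = 97.5 kips.
Interior bolts: l_c = 3.625 − 1.25 = 2.375 in → 1.5 × 2.375 × 0.5 × 65 = 115.8 → r_n = 109.7 kips.
R_n = 1 × 97.5 + 4 × 109.7 = 536.2 kips.
Design strength φR_n = 0.75 × 536.2 = 402 kips.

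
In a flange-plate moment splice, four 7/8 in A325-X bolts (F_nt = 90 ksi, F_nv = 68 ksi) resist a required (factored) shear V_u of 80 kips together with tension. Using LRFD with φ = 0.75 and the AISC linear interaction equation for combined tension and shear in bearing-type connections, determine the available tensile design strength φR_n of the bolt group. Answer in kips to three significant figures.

A_b = π·0.875²/4 = 0.6013 in²; f_rv = 80 / (4 × 0.6013) = 33.26 ksi.
F'_nt = 1.3 F_nt − (F_nt / φF_nv) f_rv = 1.3·90 − (90/(0.75·68))·33.26 = 58.31 ksi, capped at F_nt → F'_nt = 58.31 ksi.
R_n = F'_nt · A_b · n = 58.31 × 0.6013 × 4 = 140.2 kips.
Design strength φR_n = 0.75 × 140.2 = 105 kips.

105 kips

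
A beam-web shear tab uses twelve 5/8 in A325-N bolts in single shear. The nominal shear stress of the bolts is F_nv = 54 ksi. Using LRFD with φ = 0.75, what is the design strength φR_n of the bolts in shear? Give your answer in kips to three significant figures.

149 kips

A_b = π × 0.625² / 4 = 0.3068 in².
R_n = F_nv · A_b · n · n_s = 54 × 0.3068 × 12 × 1 = 198.8 kips.
Design strength φR_n = 0.75 × 198.8 = 149 kips.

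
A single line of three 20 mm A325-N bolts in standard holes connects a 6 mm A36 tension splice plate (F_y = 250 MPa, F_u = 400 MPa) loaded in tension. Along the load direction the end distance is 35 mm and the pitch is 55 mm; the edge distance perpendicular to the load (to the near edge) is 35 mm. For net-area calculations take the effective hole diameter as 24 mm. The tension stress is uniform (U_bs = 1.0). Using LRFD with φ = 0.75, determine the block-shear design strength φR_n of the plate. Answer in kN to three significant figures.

133 kN

Shear plane L_v = 35 + 2·55 = 145 mm; A_gv = 145 × 6 = 870 mm².
A_nv = (145 − 2.5·24) × 6 = 510 mm².
A_nt = (35 − 0.5·24) × 6 = 138 mm².
0.6 F_u A_nv = 122.4 kN; 0.6 F_y A_gv = 130.5 kN → shear rupture governs the shear term.
R_n = 122.4 + 1.0 × 400 × 138 / 1000 = 177.6 kN.
Design strength φR_n = 0.75 × 177.6 = 133 kN.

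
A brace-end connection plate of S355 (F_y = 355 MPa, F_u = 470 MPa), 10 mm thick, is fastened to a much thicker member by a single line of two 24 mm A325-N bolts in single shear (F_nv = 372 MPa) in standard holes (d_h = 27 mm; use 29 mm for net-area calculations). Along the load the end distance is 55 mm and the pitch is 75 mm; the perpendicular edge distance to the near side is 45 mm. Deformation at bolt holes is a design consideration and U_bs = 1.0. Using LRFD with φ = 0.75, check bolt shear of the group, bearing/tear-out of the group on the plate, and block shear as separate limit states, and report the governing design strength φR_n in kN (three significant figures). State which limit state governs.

252 kN (bolt shear governs)

Bolt shear: A_b = π·24²/4 = 452.4 mm²; R_n = 372 × 452.4 × 2 × 1 / 1000 = 336.6 kN → 0.75 × 336.6 = 252 kN.
Bearing: edge l_c = 41.5, r_n = 234.1 kN; interior l_c = 48, r_n = 270.7 kN; R_n = 234.1 + 1·270.7 = 504.8 kN → 379 kN.
Block shear: A_gv = 1300, A_nv = 865, A_nt = 305 mm²; R_n = min(0.6F_uA_nv, 0.6F_yA_gv) + U_bs·F_u·A_nt = 387.3 kN → 290 kN.
Bolt shear governs: 252 kN.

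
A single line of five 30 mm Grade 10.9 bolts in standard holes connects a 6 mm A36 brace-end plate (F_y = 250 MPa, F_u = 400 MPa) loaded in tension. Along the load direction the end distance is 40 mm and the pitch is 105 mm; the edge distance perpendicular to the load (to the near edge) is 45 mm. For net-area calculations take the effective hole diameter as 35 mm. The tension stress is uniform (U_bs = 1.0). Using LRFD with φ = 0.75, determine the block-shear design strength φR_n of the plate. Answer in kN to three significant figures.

Shear plane L_v = 40 + 4·105 = 460 mm; A_gv = 460 × 6 = 2760 mm².
A_nv = (460 − 4.5·35) × 6 = 1815 mm².
A_nt = (45 − 0.5·35) × 6 = 165 mm².
0.6 F_u A_nv = 435.6 kN; 0.6 F_y A_gv = 414 kN → shear yielding governs the shear term.
R_n = 414 + 1.0 × 400 × 165 / 1000 = 480 kN.
Design strength φR_n = 0.75 × 480 = 360 kN.

360 kN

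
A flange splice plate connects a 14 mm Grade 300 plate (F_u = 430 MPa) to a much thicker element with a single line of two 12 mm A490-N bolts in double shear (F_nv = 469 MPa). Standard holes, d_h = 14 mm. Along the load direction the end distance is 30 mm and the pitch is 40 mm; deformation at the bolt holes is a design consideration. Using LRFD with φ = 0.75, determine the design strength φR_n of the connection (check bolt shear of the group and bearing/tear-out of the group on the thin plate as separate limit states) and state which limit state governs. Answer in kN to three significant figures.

159 kN (bolt shear governs)

Bolt shear: A_b = π·12²/4 = 113.1 mm²; R_n = 469 × 113.1 × 2 × 2 / 1000 = 212.2 kN → 0.75 × 212.2 = 159 kN.
Bearing (1.2 l_c t F_u ≤ 2.4 d t F_u): upper limit = 2.4·12·14·430 / 1000 = 173.4 kN.
  Edge l_c = 30 − 14/2 = 23 → r_n = 166.2 kN; interior l_c = 40 − 14 = 26 → r_n = 173.4 kN.
  R_n,bearing = 1·166.2 + 1·173.4 = 339.5 kN → 0.75 × 339.5 = 255 kN.
Bolt shear governs: 159 kN.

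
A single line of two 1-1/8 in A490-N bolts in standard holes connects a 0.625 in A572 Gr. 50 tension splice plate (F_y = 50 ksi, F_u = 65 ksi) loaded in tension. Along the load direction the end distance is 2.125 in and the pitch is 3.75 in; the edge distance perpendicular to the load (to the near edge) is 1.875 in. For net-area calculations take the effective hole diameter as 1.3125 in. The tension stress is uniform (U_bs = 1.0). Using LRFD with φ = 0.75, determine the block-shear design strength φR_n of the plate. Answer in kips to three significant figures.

Shear plane L_v = 2.125 + 1·3.75 = 5.875 in; A_gv = 5.875 × 0.625 = 3.672 in².
A_nv = (5.875 − 1.5·1.3125) × 0.625 = 2.441 in².
A_nt = (1.875 − 0.5·1.3125) × 0.625 = 0.7617 in².
0.6 F_u A_nv = 95.21 kips; 0.6 F_y A_gv = 110.2 kips → shear rupture governs the shear term.
R_n = 95.21 + 1.0 × 65 × 0.7617 = 144.7 kips.
Design strength φR_n = 0.75 × 144.7 = 109 kips.

109 kips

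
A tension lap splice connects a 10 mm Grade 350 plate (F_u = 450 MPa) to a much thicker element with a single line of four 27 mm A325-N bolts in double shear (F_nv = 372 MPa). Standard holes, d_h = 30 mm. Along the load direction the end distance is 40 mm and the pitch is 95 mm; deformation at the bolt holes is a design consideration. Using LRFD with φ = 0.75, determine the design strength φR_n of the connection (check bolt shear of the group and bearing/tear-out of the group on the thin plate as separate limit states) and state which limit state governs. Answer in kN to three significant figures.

757 kN (bearing governs)

Bolt shear: A_b = π·27²/4 = 572.6 mm²; R_n = 372 × 572.6 × 4 × 2 / 1000 = 1704 kN → 0.75 × 1704 = 1280 kN.
Bearing (1.2 l_c t F_u ≤ 2.4 d t F_u): upper limit = 2.4·27·10·450 / 1000 = 291.6 kN.
  Edge l_c = 40 − 30/2 = 25 → r_n = 135 kN; interior l_c = 95 − 30 = 65 → r_n = 291.6 kN.
  R_n,bearing = 1·135 + 3·291.6 = 1010 kN → 0.75 × 1010 = 757 kN.
Bearing governs: 757 kN.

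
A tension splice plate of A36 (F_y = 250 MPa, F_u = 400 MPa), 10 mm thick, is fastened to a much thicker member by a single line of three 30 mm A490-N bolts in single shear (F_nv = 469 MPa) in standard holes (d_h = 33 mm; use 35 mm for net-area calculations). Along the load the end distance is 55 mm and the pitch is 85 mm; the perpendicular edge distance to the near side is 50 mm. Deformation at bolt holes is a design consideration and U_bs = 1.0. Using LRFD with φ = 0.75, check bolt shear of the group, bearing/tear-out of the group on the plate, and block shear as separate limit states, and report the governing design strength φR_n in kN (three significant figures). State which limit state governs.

Bolt shear: A_b = π·30²/4 = 706.9 mm²; R_n = 469 × 706.9 × 3 × 1 / 1000 = 994.5 kN → 0.75 × 994.5 = 746 kN.
Bearing: edge l_c = 38.5, r_n = 184.8 kN; interior l_c = 52, r_n = 249.6 kN; R_n = 184.8 + 2·249.6 = 684 kN → 513 kN.
Block shear: A_gv = 2250, A_nv = 1375, A_nt = 325 mm²; R_n = min(0.6F_uA_nv, 0.6F_yA_gv) + U_bs·F_u·A_nt = 460 kN → 345 kN.
Block shear governs: 345 kN.

345 kN (block shear governs)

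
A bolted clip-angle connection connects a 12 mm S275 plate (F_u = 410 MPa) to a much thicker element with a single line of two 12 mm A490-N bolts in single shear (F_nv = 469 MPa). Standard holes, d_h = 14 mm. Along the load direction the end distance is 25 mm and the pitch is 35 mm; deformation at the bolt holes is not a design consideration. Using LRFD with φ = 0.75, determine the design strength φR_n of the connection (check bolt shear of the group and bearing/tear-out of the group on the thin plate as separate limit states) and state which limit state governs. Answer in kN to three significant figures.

79.6 kN (bolt shear governs)

Bolt shear: A_b = π·12²/4 = 113.1 mm²; R_n = 469 × 113.1 × 2 × 1 / 1000 = 106.1 kN → 0.75 × 106.1 = 79.6 kN.
Bearing (1.5 l_c t F_u ≤ 3.0 d t F_u): upper limit = 3.0·12·12·410 / 1000 = 177.1 kN.
  Edge l_c = 25 − 14/2 = 18 → r_n = 132.8 kN; interior l_c = 35 − 14 = 21 → r_n = 155 kN.
  R_n,bearing = 1·132.8 + 1·155 = 287.8 kN → 0.75 × 287.8 = 216 kN.
Bolt shear governs: 79.6 kN.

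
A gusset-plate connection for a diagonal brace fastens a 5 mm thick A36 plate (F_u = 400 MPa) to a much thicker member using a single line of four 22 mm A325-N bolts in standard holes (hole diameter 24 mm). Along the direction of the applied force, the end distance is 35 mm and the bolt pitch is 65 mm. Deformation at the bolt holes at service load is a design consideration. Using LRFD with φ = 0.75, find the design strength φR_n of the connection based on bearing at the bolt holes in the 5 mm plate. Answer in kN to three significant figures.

Per bolt r_n = 1.2 l_c t F_u ≤ 2.4 d t F_u; upper limit = 2.4 × 22 × 5 × 400 / 1000 = 105.6 kN.
Edge bolt: l_c = 35 − 24/2 = 23 mm → 1.2 × 23 × 5 × 400 / 1000 = 55.2 → r_n = 55.2 kN.
Interior bolts: l_c = 65 − 24 = 41 mm → 1.2 × 41 × 5 × 400 / 1000 = 98.4 → r_n = 98.4 kN.
R_n = 1 × 55.2 + 3 × 98.4 = 350.4 kN.
Design strength φR_n = 0.75 × 350.4 = 263 kN.

263 kN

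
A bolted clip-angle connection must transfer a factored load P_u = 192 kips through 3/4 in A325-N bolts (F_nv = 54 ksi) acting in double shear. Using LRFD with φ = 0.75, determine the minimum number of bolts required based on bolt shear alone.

A_b = π·0.75²/4 = 0.4418 in².
Per-bolt design strength φR_n = 0.75 × 54 × 0.4418 × 2 = 35.78 kips.
n ≥ 192 / 35.78 = 5.365 → use 6 bolts.

6 bolts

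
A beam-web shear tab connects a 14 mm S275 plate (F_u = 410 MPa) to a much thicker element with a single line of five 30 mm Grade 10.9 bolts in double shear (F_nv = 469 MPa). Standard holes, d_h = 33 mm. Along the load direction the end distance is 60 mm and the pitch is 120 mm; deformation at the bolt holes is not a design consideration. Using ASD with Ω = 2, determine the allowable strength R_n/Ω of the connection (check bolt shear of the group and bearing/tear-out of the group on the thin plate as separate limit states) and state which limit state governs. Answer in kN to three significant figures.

1220 kN (bearing governs)

Bolt shear: A_b = π·30²/4 = 706.9 mm²; R_n = 469 × 706.9 × 5 × 2 / 1000 = 3315 kN → 3315 / 2 = 1660 kN.
Bearing (1.5 l_c t F_u ≤ 3.0 d t F_u): upper limit = 3.0·30·14·410 / 1000 = 516.6 kN.
  Edge l_c = 60 − 33/2 = 43.5 → r_n = 374.5 kN; interior l_c = 120 − 33 = 87 → r_n = 516.6 kN.
  R_n,bearing = 1·374.5 + 4·516.6 = 2441 kN → 2441 / 2 = 1220 kN.
Bearing governs: 1220 kN.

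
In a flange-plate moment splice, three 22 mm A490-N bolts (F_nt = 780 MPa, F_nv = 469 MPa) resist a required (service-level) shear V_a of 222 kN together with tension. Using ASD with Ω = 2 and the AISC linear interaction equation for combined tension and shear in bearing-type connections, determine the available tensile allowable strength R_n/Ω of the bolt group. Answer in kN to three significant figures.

209 kN

A_b = π·22²/4 = 380.1 mm²; f_rv = 222 × 1000 / (3 × 380.1) = 194.7 MPa.
F'_nt = 1.3 F_nt − (Ω F_nt / F_nv) f_rv = 1.3·780 − (2·780/469)·194.7 = 366.5 MPa, capped at F_nt → F'_nt = 366.5 MPa.
R_n = F'_nt · A_b · n = 366.5 × 380.1 × 3 / 1000 = 417.9 kN.
Allowable strength R_n/Ω = 417.9 / 2 = 209 kN.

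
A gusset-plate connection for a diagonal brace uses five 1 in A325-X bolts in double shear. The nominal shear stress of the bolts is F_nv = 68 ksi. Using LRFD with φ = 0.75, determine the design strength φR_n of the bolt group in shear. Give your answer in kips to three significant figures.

A_b = π × 1² / 4 = 0.7854 in².
R_n = F_nv · A_b · n · n_s = 68 × 0.7854 × 5 × 2 = 534.1 kips.
Design strength φR_n = 0.75 × 534.1 = 401 kips.

401 kips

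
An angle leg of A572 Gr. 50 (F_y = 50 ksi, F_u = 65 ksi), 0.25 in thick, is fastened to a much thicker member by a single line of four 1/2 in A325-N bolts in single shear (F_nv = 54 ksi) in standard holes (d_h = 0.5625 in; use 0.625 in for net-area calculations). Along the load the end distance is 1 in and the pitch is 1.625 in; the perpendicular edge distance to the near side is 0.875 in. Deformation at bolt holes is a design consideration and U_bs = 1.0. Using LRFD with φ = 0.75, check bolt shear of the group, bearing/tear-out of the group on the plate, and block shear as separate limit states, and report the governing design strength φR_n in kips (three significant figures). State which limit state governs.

31.8 kips (bolt shear governs)

Bolt shear: A_b = π·0.5²/4 = 0.1963 in²; R_n = 54 × 0.1963 × 4 × 1 = 42.41 kips → 0.75 × 42.41 = 31.8 kips.
Bearing: edge l_c = 0.7188, r_n = 14.02 kips; interior l_c = 1.062, r_n = 19.5 kips; R_n = 14.02 + 3·19.5 = 72.52 kips → 54.4 kips.
Block shear: A_gv = 1.469, A_nv = 0.9219, A_nt = 0.1406 in²; R_n = min(0.6F_uA_nv, 0.6F_yA_gv) + U_bs·F_u·A_nt = 45.09 kips → 33.8 kips.
Bolt shear governs: 31.8 kips.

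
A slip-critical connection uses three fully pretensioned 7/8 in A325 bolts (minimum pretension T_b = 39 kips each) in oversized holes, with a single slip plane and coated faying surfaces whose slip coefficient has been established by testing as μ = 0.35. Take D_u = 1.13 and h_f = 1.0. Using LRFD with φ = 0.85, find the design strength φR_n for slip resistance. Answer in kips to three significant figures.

39.3 kips

R_n = μ · D_u · h_f · T_b · n_s · n_b = 0.35 × 1.13 × 1.0 × 39 × 1 × 3 = 46.27 kips.
Design strength φR_n = 0.85 × 46.27 = 39.3 kips.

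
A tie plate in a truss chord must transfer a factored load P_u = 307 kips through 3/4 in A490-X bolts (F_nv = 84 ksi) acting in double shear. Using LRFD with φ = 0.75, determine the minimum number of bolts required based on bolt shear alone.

A_b = π·0.75²/4 = 0.4418 in².
Per-bolt design strength φR_n = 0.75 × 84 × 0.4418 × 2 = 55.67 kips.
n ≥ 307 / 55.67 = 5.515 → use 6 bolts.

6 bolts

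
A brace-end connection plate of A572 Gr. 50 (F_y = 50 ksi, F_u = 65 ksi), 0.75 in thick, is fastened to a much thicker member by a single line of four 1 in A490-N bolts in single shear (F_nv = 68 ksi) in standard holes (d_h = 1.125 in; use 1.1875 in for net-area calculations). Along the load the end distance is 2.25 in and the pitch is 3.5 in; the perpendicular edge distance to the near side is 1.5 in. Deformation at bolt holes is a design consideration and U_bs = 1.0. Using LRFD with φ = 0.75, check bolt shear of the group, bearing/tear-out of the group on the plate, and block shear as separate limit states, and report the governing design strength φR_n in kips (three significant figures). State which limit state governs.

160 kips (bolt shear governs)

Bolt shear: A_b = π·1²/4 = 0.7854 in²; R_n = 68 × 0.7854 × 4 × 1 = 213.6 kips → 0.75 × 213.6 = 160 kips.
Bearing: edge l_c = 1.688, r_n = 98.72 kips; interior l_c = 2.375, r_n = 117 kips; R_n = 98.72 + 3·117 = 449.7 kips → 337 kips.
Block shear: A_gv = 9.562, A_nv = 6.445, A_nt = 0.6797 in²; R_n = min(0.6F_uA_nv, 0.6F_yA_gv) + U_bs·F_u·A_nt = 295.5 kips → 222 kips.
Bolt shear governs: 160 kips.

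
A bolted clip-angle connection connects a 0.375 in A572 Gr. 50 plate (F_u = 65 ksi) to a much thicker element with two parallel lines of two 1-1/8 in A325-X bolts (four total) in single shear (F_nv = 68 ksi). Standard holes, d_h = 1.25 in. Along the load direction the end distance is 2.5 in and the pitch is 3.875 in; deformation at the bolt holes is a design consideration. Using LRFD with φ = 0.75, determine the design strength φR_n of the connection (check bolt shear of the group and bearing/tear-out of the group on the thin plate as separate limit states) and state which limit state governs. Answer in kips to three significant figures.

Bolt shear: A_b = π·1.125²/4 = 0.994 in²; R_n = 68 × 0.994 × 4 × 1 = 270.4 kips → 0.75 × 270.4 = 203 kips.
Bearing (1.2 l_c t F_u ≤ 2.4 d t F_u): upper limit = 2.4·1.125·0.375·65 = 65.81 kips.
  Edge l_c = 2.5 − 1.25/2 = 1.875 → r_n = 54.84 kips; interior l_c = 3.875 − 1.25 = 2.625 → r_n = 65.81 kips.
  R_n,bearing = 2·54.84 + 2·65.81 = 241.3 kips → 0.75 × 241.3 = 181 kips.
Bearing governs: 181 kips.

181 kips (bearing governs)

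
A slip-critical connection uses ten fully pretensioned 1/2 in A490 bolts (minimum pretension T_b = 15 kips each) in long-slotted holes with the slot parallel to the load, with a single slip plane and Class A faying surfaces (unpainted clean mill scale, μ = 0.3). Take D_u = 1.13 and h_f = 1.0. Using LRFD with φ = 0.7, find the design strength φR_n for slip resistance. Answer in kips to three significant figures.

R_n = μ · D_u · h_f · T_b · n_s · n_b = 0.3 × 1.13 × 1.0 × 15 × 1 × 10 = 50.85 kips.
Design strength φR_n = 0.7 × 50.85 = 35.6 kips.

35.6 kips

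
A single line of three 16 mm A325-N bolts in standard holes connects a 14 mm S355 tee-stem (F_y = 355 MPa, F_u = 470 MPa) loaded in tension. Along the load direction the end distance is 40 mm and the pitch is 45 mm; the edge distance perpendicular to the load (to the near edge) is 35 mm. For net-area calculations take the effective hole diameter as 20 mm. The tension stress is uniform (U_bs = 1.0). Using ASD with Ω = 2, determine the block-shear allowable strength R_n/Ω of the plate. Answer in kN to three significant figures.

Shear plane L_v = 40 + 2·45 = 130 mm; A_gv = 130 × 14 = 1820 mm².
A_nv = (130 − 2.5·20) × 14 = 1120 mm².
A_nt = (35 − 0.5·20) × 14 = 350 mm².
0.6 F_u A_nv = 315.8 kN; 0.6 F_y A_gv = 387.7 kN → shear rupture governs the shear term.
R_n = 315.8 + 1.0 × 470 × 350 / 1000 = 480.3 kN.
Allowable strength R_n/Ω = 480.3 / 2 = 240 kN.

240 kN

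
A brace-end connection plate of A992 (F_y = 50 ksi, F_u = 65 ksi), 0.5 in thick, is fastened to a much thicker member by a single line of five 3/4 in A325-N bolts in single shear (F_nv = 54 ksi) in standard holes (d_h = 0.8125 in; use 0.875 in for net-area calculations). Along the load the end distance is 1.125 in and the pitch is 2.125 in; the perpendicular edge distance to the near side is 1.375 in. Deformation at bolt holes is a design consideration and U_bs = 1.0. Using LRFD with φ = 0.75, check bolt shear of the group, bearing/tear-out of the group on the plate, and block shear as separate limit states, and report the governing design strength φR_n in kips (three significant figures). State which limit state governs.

89.5 kips (bolt shear governs)

Bolt shear: A_b = π·0.75²/4 = 0.4418 in²; R_n = 54 × 0.4418 × 5 × 1 = 119.3 kips → 0.75 × 119.3 = 89.5 kips.
Bearing: edge l_c = 0.7188, r_n = 28.03 kips; interior l_c = 1.312, r_n = 51.19 kips; R_n = 28.03 + 4·51.19 = 232.8 kips → 175 kips.
Block shear: A_gv = 4.812, A_nv = 2.844, A_nt = 0.4688 in²; R_n = min(0.6F_uA_nv, 0.6F_yA_gv) + U_bs·F_u·A_nt = 141.4 kips → 106 kips.
Bolt shear governs: 89.5 kips.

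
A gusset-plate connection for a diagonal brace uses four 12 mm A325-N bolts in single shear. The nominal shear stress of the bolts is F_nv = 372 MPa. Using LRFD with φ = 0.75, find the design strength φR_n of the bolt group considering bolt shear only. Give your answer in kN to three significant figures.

126 kN

A_b = π × 12² / 4 = 113.1 mm².
R_n = F_nv · A_b · n · n_s = 372 × 113.1 × 4 × 1 / 1000 = 168.3 kN.
Design strength φR_n = 0.75 × 168.3 = 126 kN.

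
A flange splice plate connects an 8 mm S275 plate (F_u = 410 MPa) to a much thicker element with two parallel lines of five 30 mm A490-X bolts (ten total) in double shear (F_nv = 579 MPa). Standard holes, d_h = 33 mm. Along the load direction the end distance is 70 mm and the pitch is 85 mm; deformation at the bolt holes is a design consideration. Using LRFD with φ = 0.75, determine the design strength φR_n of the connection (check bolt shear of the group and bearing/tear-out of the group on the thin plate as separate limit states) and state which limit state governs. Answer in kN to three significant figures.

1540 kN (bearing governs)

Bolt shear: A_b = π·30²/4 = 706.9 mm²; R_n = 579 × 706.9 × 10 × 2 / 1000 = 8185 kN → 0.75 × 8185 = 6140 kN.
Bearing (1.2 l_c t F_u ≤ 2.4 d t F_u): upper limit = 2.4·30·8·410 / 1000 = 236.2 kN.
  Edge l_c = 70 − 33/2 = 53.5 → r_n = 210.6 kN; interior l_c = 85 − 33 = 52 → r_n = 204.7 kN.
  R_n,bearing = 2·210.6 + 8·204.7 = 2059 kN → 0.75 × 2059 = 1540 kN.
Bearing governs: 1540 kN.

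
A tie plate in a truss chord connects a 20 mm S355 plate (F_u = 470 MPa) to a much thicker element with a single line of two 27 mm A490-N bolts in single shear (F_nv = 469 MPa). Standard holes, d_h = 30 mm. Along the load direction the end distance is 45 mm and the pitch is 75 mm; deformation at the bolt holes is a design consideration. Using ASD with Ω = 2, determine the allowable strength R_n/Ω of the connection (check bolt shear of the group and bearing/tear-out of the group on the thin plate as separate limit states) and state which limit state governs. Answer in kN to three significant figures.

269 kN (bolt shear governs)

Bolt shear: A_b = π·27²/4 = 572.6 mm²; R_n = 469 × 572.6 × 2 × 1 / 1000 = 537.1 kN → 537.1 / 2 = 269 kN.
Bearing (1.2 l_c t F_u ≤ 2.4 d t F_u): upper limit = 2.4·27·20·470 / 1000 = 609.1 kN.
  Edge l_c = 45 − 30/2 = 30 → r_n = 338.4 kN; interior l_c = 75 − 30 = 45 → r_n = 507.6 kN.
  R_n,bearing = 1·338.4 + 1·507.6 = 846 kN → 846 / 2 = 423 kN.
Bolt shear governs: 269 kN.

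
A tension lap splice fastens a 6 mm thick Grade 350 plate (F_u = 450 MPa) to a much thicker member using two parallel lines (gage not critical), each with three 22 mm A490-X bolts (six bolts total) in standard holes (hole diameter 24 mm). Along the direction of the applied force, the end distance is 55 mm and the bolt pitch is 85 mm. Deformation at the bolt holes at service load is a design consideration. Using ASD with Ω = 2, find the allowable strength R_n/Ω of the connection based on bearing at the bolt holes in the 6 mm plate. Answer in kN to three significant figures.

Per bolt r_n = 1.2 l_c t F_u ≤ 2.4 d t F_u; upper limit = 2.4 × 22 × 6 × 450 / 1000 = 142.6 kN.
Edge bolt: l_c = 55 − 24/2 = 43 mm → 1.2 × 43 × 6 × 450 / 1000 = 139.3 → r_n = 139.3 kN.
Interior bolts: l_c = 85 − 24 = 61 mm → 1.2 × 61 × 6 × 450 / 1000 = 197.6 → r_n = 142.6 kN.
R_n = 2 × 139.3 + 4 × 142.6 = 848.9 kN.
Allowable strength R_n/Ω = 848.9 / 2 = 424 kN.

424 kN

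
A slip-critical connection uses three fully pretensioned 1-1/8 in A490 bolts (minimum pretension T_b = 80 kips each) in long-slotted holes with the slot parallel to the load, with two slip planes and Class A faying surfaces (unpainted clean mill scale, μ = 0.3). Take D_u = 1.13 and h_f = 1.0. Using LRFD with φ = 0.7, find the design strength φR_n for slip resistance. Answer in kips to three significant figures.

R_n = μ · D_u · h_f · T_b · n_s · n_b = 0.3 × 1.13 × 1.0 × 80 × 2 × 3 = 162.7 kips.
Design strength φR_n = 0.7 × 162.7 = 114 kips.

114 kips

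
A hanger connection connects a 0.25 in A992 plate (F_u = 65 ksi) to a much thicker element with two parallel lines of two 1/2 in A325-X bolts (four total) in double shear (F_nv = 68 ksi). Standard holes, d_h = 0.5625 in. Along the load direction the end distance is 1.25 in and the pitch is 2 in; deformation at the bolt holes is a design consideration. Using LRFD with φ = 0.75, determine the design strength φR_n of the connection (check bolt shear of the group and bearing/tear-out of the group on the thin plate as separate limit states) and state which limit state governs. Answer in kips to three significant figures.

Bolt shear: A_b = π·0.5²/4 = 0.1963 in²; R_n = 68 × 0.1963 × 4 × 2 = 106.8 kips → 0.75 × 106.8 = 80.1 kips.
Bearing (1.2 l_c t F_u ≤ 2.4 d t F_u): upper limit = 2.4·0.5·0.25·65 = 19.5 kips.
  Edge l_c = 1.25 − 0.5625/2 = 0.9688 → r_n = 18.89 kips; interior l_c = 2 − 0.5625 = 1.438 → r_n = 19.5 kips.
  R_n,bearing = 2·18.89 + 2·19.5 = 76.78 kips → 0.75 × 76.78 = 57.6 kips.
Bearing governs: 57.6 kips.

57.6 kips (bearing governs)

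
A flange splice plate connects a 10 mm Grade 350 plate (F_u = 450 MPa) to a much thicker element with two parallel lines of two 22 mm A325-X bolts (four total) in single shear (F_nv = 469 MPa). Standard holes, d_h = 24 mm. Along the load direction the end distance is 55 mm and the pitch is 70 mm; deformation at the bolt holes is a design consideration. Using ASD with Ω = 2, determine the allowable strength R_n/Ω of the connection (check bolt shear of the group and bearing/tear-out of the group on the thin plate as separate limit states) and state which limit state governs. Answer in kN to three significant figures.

357 kN (bolt shear governs)

Bolt shear: A_b = π·22²/4 = 380.1 mm²; R_n = 469 × 380.1 × 4 × 1 / 1000 = 713.1 kN → 713.1 / 2 = 357 kN.
Bearing (1.2 l_c t F_u ≤ 2.4 d t F_u): upper limit = 2.4·22·10·450 / 1000 = 237.6 kN.
  Edge l_c = 55 − 24/2 = 43 → r_n = 232.2 kN; interior l_c = 70 − 24 = 46 → r_n = 237.6 kN.
  R_n,bearing = 2·232.2 + 2·237.6 = 939.6 kN → 939.6 / 2 = 470 kN.
Bolt shear governs: 357 kN.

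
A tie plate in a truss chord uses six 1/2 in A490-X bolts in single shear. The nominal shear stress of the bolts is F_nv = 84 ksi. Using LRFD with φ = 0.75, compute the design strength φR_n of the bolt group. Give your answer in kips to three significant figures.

74.2 kips

A_b = π × 0.5² / 4 = 0.1963 in².
R_n = F_nv · A_b · n · n_s = 84 × 0.1963 × 6 × 1 = 98.96 kips.
Design strength φR_n = 0.75 × 98.96 = 74.2 kips.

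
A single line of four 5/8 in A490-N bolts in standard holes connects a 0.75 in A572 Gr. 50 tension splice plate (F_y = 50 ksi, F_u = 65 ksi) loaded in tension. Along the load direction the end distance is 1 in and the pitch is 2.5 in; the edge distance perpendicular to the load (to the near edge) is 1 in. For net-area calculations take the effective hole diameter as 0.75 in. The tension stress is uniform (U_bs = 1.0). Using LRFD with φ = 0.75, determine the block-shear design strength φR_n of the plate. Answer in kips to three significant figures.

Shear plane L_v = 1 + 3·2.5 = 8.5 in; A_gv = 8.5 × 0.75 = 6.375 in².
A_nv = (8.5 − 3.5·0.75) × 0.75 = 4.406 in².
A_nt = (1 − 0.5·0.75) × 0.75 = 0.4688 in².
0.6 F_u A_nv = 171.8 kips; 0.6 F_y A_gv = 191.2 kips → shear rupture governs the shear term.
R_n = 171.8 + 1.0 × 65 × 0.4688 = 202.3 kips.
Design strength φR_n = 0.75 × 202.3 = 152 kips.

152 kips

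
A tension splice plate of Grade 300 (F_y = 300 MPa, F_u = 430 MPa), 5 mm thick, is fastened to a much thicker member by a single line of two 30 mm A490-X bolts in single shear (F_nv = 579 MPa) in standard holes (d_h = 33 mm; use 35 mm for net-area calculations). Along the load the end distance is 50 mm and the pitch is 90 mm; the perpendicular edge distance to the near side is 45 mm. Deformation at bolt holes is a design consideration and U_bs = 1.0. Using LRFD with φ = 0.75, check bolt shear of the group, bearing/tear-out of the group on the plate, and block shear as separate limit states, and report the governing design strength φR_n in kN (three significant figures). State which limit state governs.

Bolt shear: A_b = π·30²/4 = 706.9 mm²; R_n = 579 × 706.9 × 2 × 1 / 1000 = 818.5 kN → 0.75 × 818.5 = 614 kN.
Bearing: edge l_c = 33.5, r_n = 86.43 kN; interior l_c = 57, r_n = 147.1 kN; R_n = 86.43 + 1·147.1 = 233.5 kN → 175 kN.
Block shear: A_gv = 700, A_nv = 437.5, A_nt = 137.5 mm²; R_n = min(0.6F_uA_nv, 0.6F_yA_gv) + U_bs·F_u·A_nt = 172 kN → 129 kN.
Block shear governs: 129 kN.

129 kN (block shear governs)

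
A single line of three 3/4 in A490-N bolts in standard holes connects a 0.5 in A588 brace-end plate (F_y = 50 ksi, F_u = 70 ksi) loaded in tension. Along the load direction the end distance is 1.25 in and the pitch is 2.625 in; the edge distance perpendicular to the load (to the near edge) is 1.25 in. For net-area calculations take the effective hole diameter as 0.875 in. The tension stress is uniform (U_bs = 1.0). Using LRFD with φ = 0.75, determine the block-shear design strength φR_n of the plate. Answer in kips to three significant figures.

89.2 kips

Shear plane L_v = 1.25 + 2·2.625 = 6.5 in; A_gv = 6.5 × 0.5 = 3.25 in².
A_nv = (6.5 − 2.5·0.875) × 0.5 = 2.156 in².
A_nt = (1.25 − 0.5·0.875) × 0.5 = 0.4062 in².
0.6 F_u A_nv = 90.56 kips; 0.6 F_y A_gv = 97.5 kips → shear rupture governs the shear term.
R_n = 90.56 + 1.0 × 70 × 0.4062 = 119 kips.
Design strength φR_n = 0.75 × 119 = 89.2 kips.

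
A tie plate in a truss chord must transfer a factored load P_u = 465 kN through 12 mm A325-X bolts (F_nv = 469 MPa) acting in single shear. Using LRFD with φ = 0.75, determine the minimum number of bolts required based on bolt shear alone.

A_b = π·12²/4 = 113.1 mm².
Per-bolt design strength φR_n = 0.75 × 469 × 113.1 × 1 / 1000 = 39.78 kN.
n ≥ 465 / 39.78 = 11.69 → use 12 bolts.

12 bolts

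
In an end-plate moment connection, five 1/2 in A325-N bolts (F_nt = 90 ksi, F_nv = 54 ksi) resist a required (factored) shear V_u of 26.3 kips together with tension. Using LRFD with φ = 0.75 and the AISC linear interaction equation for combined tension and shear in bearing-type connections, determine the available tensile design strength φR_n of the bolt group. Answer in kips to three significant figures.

42.3 kips

A_b = π·0.5²/4 = 0.1963 in²; f_rv = 26.3 / (5 × 0.1963) = 26.79 ksi.
F'_nt = 1.3 F_nt − (F_nt / φF_nv) f_rv = 1.3·90 − (90/(0.75·54))·26.79 = 57.47 ksi, capped at F_nt → F'_nt = 57.47 ksi.
R_n = F'_nt · A_b · n = 57.47 × 0.1963 × 5 = 56.42 kips.
Design strength φR_n = 0.75 × 56.42 = 42.3 kips.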